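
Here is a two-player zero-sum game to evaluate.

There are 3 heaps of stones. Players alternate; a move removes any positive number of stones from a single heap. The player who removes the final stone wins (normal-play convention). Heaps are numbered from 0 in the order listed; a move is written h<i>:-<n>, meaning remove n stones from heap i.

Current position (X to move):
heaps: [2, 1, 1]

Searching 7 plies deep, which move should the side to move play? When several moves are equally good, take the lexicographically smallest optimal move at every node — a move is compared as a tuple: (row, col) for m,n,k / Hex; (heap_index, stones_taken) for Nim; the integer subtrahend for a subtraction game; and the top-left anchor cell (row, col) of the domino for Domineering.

X's best at [(2,1,1)]: h0:-2

ply 1, X at (2,1,1) | h0:-1=-1→(1,1,1); h0:-2=+1→(0,1,1)*; h1:-1=-1→(2,0,1); h2:-1=-1→(2,1,0)
ply 2, O at (0,1,1) | h1:-1=-1→(0,0,1)*; h2:-1=-1→(0,1,0)
ply 3, X at (0,0,1) | h2:-1=+1→(0,0,0)*
ply 4: (0,0,0) is terminal -1 (O); from (2,1,1) depth 7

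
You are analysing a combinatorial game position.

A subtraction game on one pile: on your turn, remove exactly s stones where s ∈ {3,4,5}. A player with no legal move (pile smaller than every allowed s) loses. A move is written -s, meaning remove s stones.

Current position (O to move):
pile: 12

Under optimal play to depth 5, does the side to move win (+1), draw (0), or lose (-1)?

value(12, O) = +1

ply 1, O at 12 | -3=+1→9*; -4=+1→8; -5=-1→7
ply 2, X at 9 | -3=-1→6*; -4=-1→5; -5=-1→4
ply 3, O at 6 | -3=-1→3; -4=+1→2*; -5=+1→1
ply 4: 2 is terminal -1 (X); from 12 depth 5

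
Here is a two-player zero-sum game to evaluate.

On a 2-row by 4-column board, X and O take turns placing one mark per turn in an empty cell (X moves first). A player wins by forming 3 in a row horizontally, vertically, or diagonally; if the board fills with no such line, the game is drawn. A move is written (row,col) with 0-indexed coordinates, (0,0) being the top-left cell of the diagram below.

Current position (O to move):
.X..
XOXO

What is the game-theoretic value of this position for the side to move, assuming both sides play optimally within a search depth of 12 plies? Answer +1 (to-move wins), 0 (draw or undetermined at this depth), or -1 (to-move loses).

value(.X../XOXO, O) = 0

p1 O@[.X../XOXO]: (0,0)[OX../XOXO]+0* (0,2)[.XO./XOXO]+0 (0,3)[.X.O/XOXO]+0
p2 X@[OX../XOXO]: (0,2)[OXX./XOXO]+0* (0,3)[OX.X/XOXO]+0
p3 O@[OXX./XOXO]: (0,3)[OXXO/XOXO]+0*
p4 X@[OXXO/XOXO] terminal +0; root [.X../XOXO] d12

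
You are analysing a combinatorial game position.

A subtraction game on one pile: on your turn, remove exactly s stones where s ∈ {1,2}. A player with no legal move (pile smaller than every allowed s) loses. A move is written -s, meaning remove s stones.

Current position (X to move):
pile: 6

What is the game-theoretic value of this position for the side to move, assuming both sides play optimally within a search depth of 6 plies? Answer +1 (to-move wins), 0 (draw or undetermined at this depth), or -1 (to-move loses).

[6] X move#1: -1:-1/5*, -2:-1/4
[5] O move#2: -1:-1/4, -2:+1/3*
[3] X move#3: -1:-1/2*, -2:-1/1
[2] O move#4: -1:-1/1, -2:+1/0*
[0] end (terminal -1, X#5); searched 6 to 6

value(6, X) = -1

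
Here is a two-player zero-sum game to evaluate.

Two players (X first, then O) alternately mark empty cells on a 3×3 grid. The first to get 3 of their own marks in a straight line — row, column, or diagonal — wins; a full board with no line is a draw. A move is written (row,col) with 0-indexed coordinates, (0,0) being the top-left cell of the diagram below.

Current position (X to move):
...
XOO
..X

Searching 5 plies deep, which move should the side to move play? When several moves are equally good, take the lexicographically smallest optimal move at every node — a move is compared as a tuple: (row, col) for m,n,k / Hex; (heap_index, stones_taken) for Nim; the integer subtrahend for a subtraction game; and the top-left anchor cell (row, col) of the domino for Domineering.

X's best at [.../XOO/..X]: (2,0)

ply 1, X at .../XOO/..X | (0,0)=+0→X../XOO/..X; (0,1)=+0→.X./XOO/..X; (0,2)=+0→..X/XOO/..X; (2,0)=+1→.../XOO/X.X*; (2,1)=+0→.../XOO/.XX
ply 2, O at .../XOO/X.X | (0,0)=-1→O../XOO/X.X*; (0,1)=-1→.O./XOO/X.X; (0,2)=-1→..O/XOO/X.X; (2,1)=-1→.../XOO/XOX
ply 3, X at O../XOO/X.X | (0,1)=+0→OX./XOO/X.X; (0,2)=+0→O.X/XOO/X.X; (2,1)=+1→O../XOO/XXX*
ply 4: O../XOO/XXX is terminal -1 (O); from .../XOO/..X depth 5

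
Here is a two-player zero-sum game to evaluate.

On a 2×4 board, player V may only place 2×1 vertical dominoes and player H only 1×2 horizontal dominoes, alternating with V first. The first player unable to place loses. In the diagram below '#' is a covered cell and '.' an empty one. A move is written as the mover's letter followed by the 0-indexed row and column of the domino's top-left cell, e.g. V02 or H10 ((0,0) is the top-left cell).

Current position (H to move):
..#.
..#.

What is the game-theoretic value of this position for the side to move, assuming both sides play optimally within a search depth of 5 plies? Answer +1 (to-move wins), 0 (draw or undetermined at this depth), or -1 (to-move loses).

[..#./..#.] H move#1: H00:+1/###./..#.*, H10:+1/..#./###.
[###./..#.] V move#2: V03:-1/####/..##*
[####/..##] H move#3: H10:+1/####/####*
[####/####] end (terminal -1, V#4); searched ..#./..#. to 5

value(..#./..#., H) = +1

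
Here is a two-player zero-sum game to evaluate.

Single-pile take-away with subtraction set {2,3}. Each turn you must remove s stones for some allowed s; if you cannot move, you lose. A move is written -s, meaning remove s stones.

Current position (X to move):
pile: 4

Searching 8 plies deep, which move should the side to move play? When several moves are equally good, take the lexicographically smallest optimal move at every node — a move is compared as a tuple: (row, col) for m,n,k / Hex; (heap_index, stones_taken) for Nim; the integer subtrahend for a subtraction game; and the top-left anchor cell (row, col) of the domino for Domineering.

ply 1, X at 4 | -2=-1→2; -3=+1→1*
ply 2: 1 is terminal -1 (O); from 4 depth 8

X's best at [4]: -3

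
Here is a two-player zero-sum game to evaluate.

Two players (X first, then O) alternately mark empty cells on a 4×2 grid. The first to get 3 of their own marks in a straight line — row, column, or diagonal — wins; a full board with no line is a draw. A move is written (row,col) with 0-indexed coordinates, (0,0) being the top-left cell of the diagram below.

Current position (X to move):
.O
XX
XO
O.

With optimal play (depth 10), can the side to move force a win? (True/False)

p1 X@[.O/XX/XO/O.]: (0,0)[XO/XX/XO/O.]+1* (3,1)[.O/XX/XO/OX]+0
p2 O@[XO/XX/XO/O.] terminal -1; root [.O/XX/XO/O.] d10

X winning at [.O/XX/XO/O.]: True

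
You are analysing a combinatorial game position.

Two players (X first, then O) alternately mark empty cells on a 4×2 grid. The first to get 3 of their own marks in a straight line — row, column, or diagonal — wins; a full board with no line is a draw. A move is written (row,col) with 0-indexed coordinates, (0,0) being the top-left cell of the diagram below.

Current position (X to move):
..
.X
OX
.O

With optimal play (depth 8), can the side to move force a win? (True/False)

[../.X/OX/.O] X move#1: (0,0):+0/X./.X/OX/.O, (0,1):+1/.X/.X/OX/.O*, (1,0):+0/../XX/OX/.O, (3,0):+0/../.X/OX/XO
[.X/.X/OX/.O] end (terminal -1, O#2); searched ../.X/OX/.O to 8

X winning at [../.X/OX/.O]: True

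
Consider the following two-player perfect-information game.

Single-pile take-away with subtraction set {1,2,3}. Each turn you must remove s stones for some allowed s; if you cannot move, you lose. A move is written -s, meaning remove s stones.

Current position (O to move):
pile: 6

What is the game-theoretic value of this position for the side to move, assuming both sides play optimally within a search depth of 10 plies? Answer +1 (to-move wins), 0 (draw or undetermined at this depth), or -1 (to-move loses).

ply 1, O at 6 | -1=-1→5; -2=+1→4*; -3=-1→3
ply 2, X at 4 | -1=-1→3*; -2=-1→2; -3=-1→1
ply 3, O at 3 | -1=-1→2; -2=-1→1; -3=+1→0*
ply 4: 0 is terminal -1 (X); from 6 depth 10

value(6, O) = +1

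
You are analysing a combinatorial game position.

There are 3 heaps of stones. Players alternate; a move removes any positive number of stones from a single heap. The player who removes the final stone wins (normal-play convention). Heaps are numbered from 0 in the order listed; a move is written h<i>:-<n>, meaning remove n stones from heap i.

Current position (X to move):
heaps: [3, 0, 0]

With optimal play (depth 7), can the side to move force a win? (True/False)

X winning at [(3,0,0)]: True

p1 X@[(3,0,0)]: h0:-1[(2,0,0)]-1 h0:-2[(1,0,0)]-1 h0:-3[(0,0,0)]+1*
p2 O@[(0,0,0)] terminal -1; root [(3,0,0)] d7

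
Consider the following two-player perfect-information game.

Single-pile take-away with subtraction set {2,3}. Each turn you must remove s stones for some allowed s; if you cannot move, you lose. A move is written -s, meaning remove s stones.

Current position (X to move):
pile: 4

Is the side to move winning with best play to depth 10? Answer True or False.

X winning at [4]: True

ply 1, X at 4 | -2=-1→2; -3=+1→1*
ply 2: 1 is terminal -1 (O); from 4 depth 10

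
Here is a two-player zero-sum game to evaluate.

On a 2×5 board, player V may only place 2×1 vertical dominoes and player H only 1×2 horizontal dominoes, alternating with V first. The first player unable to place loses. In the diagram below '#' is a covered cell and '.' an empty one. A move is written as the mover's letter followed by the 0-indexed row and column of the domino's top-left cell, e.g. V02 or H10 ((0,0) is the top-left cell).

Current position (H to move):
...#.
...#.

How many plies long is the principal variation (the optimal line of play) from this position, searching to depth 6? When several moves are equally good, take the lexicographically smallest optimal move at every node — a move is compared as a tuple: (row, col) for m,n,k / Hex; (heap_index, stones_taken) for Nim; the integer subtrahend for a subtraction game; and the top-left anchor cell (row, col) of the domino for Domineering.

[...#./...#.] H move#1: H00:-1/##.#./...#.*, H01:-1/.###./...#., H10:-1/...#./##.#., H11:-1/...#./.###.
[##.#./...#.] V move#2: V02:+1/####./..##.*, V04:-1/##.##/...##
[####./..##.] H move#3: H10:-1/####./####.*
[####./####.] V move#4: V04:+1/#####/#####*
[#####/#####] end (terminal -1, H#5); searched ...#./...#. to 6

PV length from [...#./...#.]: 4 plies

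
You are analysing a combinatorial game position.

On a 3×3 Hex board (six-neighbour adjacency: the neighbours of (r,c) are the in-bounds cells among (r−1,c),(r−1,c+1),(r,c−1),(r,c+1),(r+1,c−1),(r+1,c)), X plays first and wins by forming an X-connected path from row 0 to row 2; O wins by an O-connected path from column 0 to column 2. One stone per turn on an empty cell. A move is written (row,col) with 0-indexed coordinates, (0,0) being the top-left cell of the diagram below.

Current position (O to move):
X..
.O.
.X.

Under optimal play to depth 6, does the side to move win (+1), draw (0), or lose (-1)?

[X../.O./.X.] O move#1: (0,1):+1/XO./.O./.X.*, (0,2):+1/X.O/.O./.X., (1,0):+1/X../OO./.X., (1,2):+1/X../.OO/.X., (2,0):+1/X../.O./OX., (2,2):+1/X../.O./.XO
[XO./.O./.X.] X move#2: (0,2):-1/XOX/.O./.X.*, (1,0):-1/XO./XO./.X., (1,2):-1/XO./.OX/.X., (2,0):-1/XO./.O./XX., (2,2):-1/XO./.O./.XX
[XOX/.O./.X.] O move#3: (1,0):-1/XOX/OO./.X., (1,2):+1/XOX/.OO/.X.*, (2,0):-1/XOX/.O./OX., (2,2):-1/XOX/.O./.XO
[XOX/.OO/.X.] X move#4: (1,0):-1/XOX/XOO/.X.*, (2,0):-1/XOX/.OO/XX., (2,2):-1/XOX/.OO/.XX
[XOX/XOO/.X.] O move#5: (2,0):+1/XOX/XOO/OX.*, (2,2):-1/XOX/XOO/.XO
[XOX/XOO/OX.] end (terminal -1, X#6); searched X../.O./.X. to 6

value(X../.O./.X., O) = +1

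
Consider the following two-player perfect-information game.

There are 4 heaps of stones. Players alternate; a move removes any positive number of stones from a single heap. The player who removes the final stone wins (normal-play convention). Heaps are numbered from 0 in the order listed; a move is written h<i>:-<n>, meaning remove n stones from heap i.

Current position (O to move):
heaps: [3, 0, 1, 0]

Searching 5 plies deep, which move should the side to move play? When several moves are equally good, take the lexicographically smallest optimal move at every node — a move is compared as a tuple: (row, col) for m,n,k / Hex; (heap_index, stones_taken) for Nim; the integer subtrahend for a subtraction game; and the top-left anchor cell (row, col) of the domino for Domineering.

O's best at [(3,0,1,0)]: h0:-2

[(3,0,1,0)] O move#1: h0:-1:-1/(2,0,1,0), h0:-2:+1/(1,0,1,0)*, h0:-3:-1/(0,0,1,0), h2:-1:-1/(3,0,0,0)
[(1,0,1,0)] X move#2: h0:-1:-1/(0,0,1,0)*, h2:-1:-1/(1,0,0,0)
[(0,0,1,0)] O move#3: h2:-1:+1/(0,0,0,0)*
[(0,0,0,0)] end (terminal -1, X#4); searched (3,0,1,0) to 5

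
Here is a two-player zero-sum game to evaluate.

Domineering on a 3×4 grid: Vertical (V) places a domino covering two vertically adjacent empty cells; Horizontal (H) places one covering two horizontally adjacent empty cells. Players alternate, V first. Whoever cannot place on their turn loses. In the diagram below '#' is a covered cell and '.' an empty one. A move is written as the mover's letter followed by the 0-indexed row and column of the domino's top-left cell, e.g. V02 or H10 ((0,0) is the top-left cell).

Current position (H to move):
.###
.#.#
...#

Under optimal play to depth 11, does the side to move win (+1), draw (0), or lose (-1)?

ply 1, H at .###/.#.#/...# | H20=-1→.###/.#.#/##.#*; H21=-1→.###/.#.#/.###
ply 2, V at .###/.#.#/##.# | V00=+1→####/##.#/##.#*; V12=+1→.###/.###/####
ply 3: ####/##.#/##.# is terminal -1 (H); from .###/.#.#/...# depth 11

value(.###/.#.#/...#, H) = -1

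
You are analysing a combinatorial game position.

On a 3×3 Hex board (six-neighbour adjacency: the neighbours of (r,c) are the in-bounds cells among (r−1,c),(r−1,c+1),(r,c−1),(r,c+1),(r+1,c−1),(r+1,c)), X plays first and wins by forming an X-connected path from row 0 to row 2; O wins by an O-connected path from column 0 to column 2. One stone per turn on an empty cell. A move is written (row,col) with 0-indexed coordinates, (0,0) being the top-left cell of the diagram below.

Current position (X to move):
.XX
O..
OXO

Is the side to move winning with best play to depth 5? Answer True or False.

X winning at [.XX/O../OXO]: True

p1 X@[.XX/O../OXO]: (0,0)[XXX/O../OXO]+1* (1,1)[.XX/OX./OXO]+1 (1,2)[.XX/O.X/OXO]+1
p2 O@[XXX/O../OXO]: (1,1)[XXX/OO./OXO]-1* (1,2)[XXX/O.O/OXO]-1
p3 X@[XXX/OO./OXO]: (1,2)[XXX/OOX/OXO]+1*
p4 O@[XXX/OOX/OXO] terminal -1; root [.XX/O../OXO] d5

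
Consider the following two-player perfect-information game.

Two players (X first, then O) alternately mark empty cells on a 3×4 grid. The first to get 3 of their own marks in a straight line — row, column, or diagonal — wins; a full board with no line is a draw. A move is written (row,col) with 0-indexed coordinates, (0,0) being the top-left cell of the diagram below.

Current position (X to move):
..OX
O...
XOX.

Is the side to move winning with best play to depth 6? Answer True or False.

p1 X@[..OX/O.../XOX.]: (0,0)[X.OX/O.../XOX.]-1 (0,1)[.XOX/O.../XOX.]+0 (1,1)[..OX/OX../XOX.]+0 (1,2)[..OX/O.X./XOX.]-1 (1,3)[..OX/O..X/XOX.]+1* (2,3)[..OX/O.../XOXX]+0
p2 O@[..OX/O..X/XOX.]: (0,0)[O.OX/O..X/XOX.]-1* (0,1)[.OOX/O..X/XOX.]-1 (1,1)[..OX/OO.X/XOX.]-1 (1,2)[..OX/O.OX/XOX.]-1 (2,3)[..OX/O..X/XOXO]-1
p3 X@[O.OX/O..X/XOX.]: (0,1)[OXOX/O..X/XOX.]+0 (1,1)[O.OX/OX.X/XOX.]-1 (1,2)[O.OX/O.XX/XOX.]-1 (2,3)[O.OX/O..X/XOXX]+1*
p4 O@[O.OX/O..X/XOXX] terminal -1; root [..OX/O.../XOX.] d6

X winning at [..OX/O.../XOX.]: True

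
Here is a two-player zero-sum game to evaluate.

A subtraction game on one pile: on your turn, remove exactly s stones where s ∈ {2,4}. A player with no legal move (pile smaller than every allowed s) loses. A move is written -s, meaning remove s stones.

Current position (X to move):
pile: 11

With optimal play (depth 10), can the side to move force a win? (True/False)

p1 X@[11]: -2[9]-1 -4[7]+1*
p2 O@[7]: -2[5]-1* -4[3]-1
p3 X@[5]: -2[3]-1 -4[1]+1*
p4 O@[1] terminal -1; root [11] d10

X winning at [11]: True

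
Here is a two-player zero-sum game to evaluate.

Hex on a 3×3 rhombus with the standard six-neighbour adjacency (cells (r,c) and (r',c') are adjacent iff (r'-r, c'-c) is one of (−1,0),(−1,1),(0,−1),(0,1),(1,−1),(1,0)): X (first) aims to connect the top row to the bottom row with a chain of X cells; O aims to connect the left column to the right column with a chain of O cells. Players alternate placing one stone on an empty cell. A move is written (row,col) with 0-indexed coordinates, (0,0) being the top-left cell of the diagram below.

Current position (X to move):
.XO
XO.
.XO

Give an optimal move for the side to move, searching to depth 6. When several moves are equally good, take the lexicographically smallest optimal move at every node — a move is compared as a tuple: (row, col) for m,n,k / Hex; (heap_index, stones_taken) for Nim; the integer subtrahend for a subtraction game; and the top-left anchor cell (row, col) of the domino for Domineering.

X's best at [.XO/XO./.XO]: (2,0)

[.XO/XO./.XO] X move#1: (0,0):-1/XXO/XO./.XO, (1,2):-1/.XO/XOX/.XO, (2,0):+1/.XO/XO./XXO*
[.XO/XO./XXO] end (terminal -1, O#2); searched .XO/XO./.XO to 6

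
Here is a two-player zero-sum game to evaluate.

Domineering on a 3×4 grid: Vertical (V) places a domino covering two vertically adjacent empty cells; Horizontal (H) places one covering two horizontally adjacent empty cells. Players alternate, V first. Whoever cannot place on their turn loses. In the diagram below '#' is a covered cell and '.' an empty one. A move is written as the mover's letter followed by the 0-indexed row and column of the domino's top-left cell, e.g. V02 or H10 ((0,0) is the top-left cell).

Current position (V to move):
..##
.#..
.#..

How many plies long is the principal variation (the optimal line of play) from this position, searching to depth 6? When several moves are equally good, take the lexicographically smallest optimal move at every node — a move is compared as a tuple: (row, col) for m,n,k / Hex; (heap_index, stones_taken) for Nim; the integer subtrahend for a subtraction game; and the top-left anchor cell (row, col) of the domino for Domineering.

PV length from [..##/.#../.#..]: 3 plies

p1 V@[..##/.#../.#..]: V00[#.##/##../.#..]-1 V10[..##/##../##..]-1 V12[..##/.##./.##.]+1* V13[..##/.#.#/.#.#]+1
p2 H@[..##/.##./.##.]: H00[####/.##./.##.]-1*
p3 V@[####/.##./.##.]: V10[####/###./###.]+1* V13[####/.###/.###]+1
p4 H@[####/###./###.] terminal -1; root [..##/.#../.#..] d6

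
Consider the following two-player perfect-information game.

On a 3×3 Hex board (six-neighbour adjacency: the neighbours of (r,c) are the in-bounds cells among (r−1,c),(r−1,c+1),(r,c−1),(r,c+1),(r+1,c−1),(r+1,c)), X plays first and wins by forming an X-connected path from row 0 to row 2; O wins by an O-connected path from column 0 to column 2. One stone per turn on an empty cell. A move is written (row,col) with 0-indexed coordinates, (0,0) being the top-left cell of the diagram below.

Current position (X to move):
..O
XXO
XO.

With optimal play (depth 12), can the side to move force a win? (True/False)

X winning at [..O/XXO/XO.]: True

p1 X@[..O/XXO/XO.]: (0,0)[X.O/XXO/XO.]+1* (0,1)[.XO/XXO/XO.]+1 (2,2)[..O/XXO/XOX]+1
p2 O@[X.O/XXO/XO.] terminal -1; root [..O/XXO/XO.] d12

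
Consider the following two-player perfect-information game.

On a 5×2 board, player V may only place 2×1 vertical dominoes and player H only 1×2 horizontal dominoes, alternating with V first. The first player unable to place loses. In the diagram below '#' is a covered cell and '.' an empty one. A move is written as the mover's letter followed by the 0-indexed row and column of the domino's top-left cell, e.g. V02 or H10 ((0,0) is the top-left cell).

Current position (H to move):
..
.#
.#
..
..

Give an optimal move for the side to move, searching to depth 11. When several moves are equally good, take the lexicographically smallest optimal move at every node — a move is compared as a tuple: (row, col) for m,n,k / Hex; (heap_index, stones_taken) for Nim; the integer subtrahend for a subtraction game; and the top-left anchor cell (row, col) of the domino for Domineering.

ply 1, H at ../.#/.#/../.. | H00=-1→##/.#/.#/../..; H30=+1→../.#/.#/##/..*; H40=+1→../.#/.#/../##
ply 2, V at ../.#/.#/##/.. | V00=-1→#./##/.#/##/..*; V10=-1→../##/##/##/..
ply 3, H at #./##/.#/##/.. | H40=+1→#./##/.#/##/##*
ply 4: #./##/.#/##/## is terminal -1 (V); from ../.#/.#/../.. depth 11

H's best at [../.#/.#/../..]: H30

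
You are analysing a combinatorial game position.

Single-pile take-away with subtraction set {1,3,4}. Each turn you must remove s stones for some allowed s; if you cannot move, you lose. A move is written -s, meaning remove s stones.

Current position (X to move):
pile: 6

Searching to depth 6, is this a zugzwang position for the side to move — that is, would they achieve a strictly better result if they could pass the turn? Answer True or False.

zugzwang(6, X) = False

ply 1, X at 6 | -1=-1→5; -3=-1→3; -4=+1→2*
ply 2, O at 2 | -1=-1→1*
ply 3, X at 1 | -1=+1→0*
ply 4: 0 is terminal -1 (O); from 6 depth 6
pass branch (O moves first from the same position):
  | ply 1, O at 6 | -1=-1→5; -3=-1→3; -4=+1→2*
  | ply 2, X at 2 | -1=-1→1*
  | ply 3, O at 1 | -1=+1→0*
  | ply 4: 0 is terminal -1 (X); from 6 depth 6
X moving scores +1; X passing scores -1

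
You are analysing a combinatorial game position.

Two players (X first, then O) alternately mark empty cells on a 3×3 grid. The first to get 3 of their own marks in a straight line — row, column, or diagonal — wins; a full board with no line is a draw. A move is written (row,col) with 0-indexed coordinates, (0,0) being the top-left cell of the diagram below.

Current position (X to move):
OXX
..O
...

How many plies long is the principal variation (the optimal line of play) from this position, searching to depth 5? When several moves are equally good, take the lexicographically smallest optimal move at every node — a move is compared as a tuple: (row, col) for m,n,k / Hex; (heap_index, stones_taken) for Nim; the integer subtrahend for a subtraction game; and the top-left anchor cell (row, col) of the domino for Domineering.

[OXX/..O/...] X move#1: (1,0):+0/OXX/X.O/..., (1,1):+1/OXX/.XO/...*, (2,0):-1/OXX/..O/X.., (2,1):-1/OXX/..O/.X., (2,2):-1/OXX/..O/..X
[OXX/.XO/...] O move#2: (1,0):-1/OXX/OXO/...*, (2,0):-1/OXX/.XO/O.., (2,1):-1/OXX/.XO/.O., (2,2):-1/OXX/.XO/..O
[OXX/OXO/...] X move#3: (2,0):+1/OXX/OXO/X..*, (2,1):+1/OXX/OXO/.X., (2,2):-1/OXX/OXO/..X
[OXX/OXO/X..] end (terminal -1, O#4); searched OXX/..O/... to 5

PV length from [OXX/..O/...]: 3 plies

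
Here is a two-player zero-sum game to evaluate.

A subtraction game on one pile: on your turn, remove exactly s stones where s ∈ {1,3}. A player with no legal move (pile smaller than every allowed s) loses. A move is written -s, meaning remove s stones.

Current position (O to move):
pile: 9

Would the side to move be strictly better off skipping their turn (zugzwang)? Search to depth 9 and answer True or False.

zugzwang(9, O) = False

ply 1, O at 9 | -1=+1→8*; -3=+1→6
ply 2, X at 8 | -1=-1→7*; -3=-1→5
ply 3, O at 7 | -1=+1→6*; -3=+1→4
ply 4, X at 6 | -1=-1→5*; -3=-1→3
ply 5, O at 5 | -1=+1→4*; -3=+1→2
ply 6, X at 4 | -1=-1→3*; -3=-1→1
ply 7, O at 3 | -1=+1→2*; -3=+1→0
ply 8, X at 2 | -1=-1→1*
ply 9, O at 1 | -1=+1→0*
ply 10: 0 is terminal -1 (X); from 9 depth 9
suppose O passes — search the same position with X to move:
pass> ply 1, X at 9 | -1=+1→8*; -3=+1→6
pass> ply 2, O at 8 | -1=-1→7*; -3=-1→5
pass> ply 3, X at 7 | -1=+1→6*; -3=+1→4
pass> ply 4, O at 6 | -1=-1→5*; -3=-1→3
pass> ply 5, X at 5 | -1=+1→4*; -3=+1→2
pass> ply 6, O at 4 | -1=-1→3*; -3=-1→1
pass> ply 7, X at 3 | -1=+1→2*; -3=+1→0
pass> ply 8, O at 2 | -1=-1→1*
pass> ply 9, X at 1 | -1=+1→0*
pass> ply 10: 0 is terminal -1 (O); from 9 depth 9
for O: play +1, pass -1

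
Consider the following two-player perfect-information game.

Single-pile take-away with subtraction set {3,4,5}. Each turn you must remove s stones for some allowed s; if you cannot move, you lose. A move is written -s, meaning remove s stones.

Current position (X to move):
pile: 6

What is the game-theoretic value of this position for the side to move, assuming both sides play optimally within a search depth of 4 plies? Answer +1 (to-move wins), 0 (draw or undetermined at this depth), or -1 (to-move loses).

value(6, X) = +1

[6] X move#1: -3:-1/3, -4:+1/2*, -5:+1/1
[2] end (terminal -1, O#2); searched 6 to 4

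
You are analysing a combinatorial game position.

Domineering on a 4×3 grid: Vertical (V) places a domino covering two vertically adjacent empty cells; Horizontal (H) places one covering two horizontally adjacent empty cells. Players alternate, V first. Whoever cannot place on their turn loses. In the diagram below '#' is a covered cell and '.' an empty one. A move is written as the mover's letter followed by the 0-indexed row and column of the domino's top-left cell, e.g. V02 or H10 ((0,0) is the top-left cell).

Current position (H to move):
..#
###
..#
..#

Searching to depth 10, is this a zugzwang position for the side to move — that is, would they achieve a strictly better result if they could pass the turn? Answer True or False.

zugzwang(..#/###/..#/..#, H) = False

ply 1, H at ..#/###/..#/..# | H00=-1→###/###/..#/..#; H20=+1→..#/###/###/..#*; H30=+1→..#/###/..#/###
ply 2: ..#/###/###/..# is terminal -1 (V); from ..#/###/..#/..# depth 10
suppose H passes — search the same position with V to move:
pass> ply 1, V at ..#/###/..#/..# | V20=+1→..#/###/#.#/#.#*; V21=+1→..#/###/.##/.##
pass> ply 2, H at ..#/###/#.#/#.# | H00=-1→###/###/#.#/#.#*
pass> ply 3, V at ###/###/#.#/#.# | V21=+1→###/###/###/###*
pass> ply 4: ###/###/###/### is terminal -1 (H); from ..#/###/..#/..# depth 10
for H: play +1, pass -1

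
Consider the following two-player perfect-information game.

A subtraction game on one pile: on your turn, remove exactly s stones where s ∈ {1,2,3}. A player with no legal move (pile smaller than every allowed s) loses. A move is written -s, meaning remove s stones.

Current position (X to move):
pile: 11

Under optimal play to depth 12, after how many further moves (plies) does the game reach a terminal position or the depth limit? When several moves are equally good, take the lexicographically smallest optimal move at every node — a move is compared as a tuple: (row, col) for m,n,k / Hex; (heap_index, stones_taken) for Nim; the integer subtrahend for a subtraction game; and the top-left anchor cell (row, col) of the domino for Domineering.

ply 1, X at 11 | -1=-1→10; -2=-1→9; -3=+1→8*
ply 2, O at 8 | -1=-1→7*; -2=-1→6; -3=-1→5
ply 3, X at 7 | -1=-1→6; -2=-1→5; -3=+1→4*
ply 4, O at 4 | -1=-1→3*; -2=-1→2; -3=-1→1
ply 5, X at 3 | -1=-1→2; -2=-1→1; -3=+1→0*
ply 6: 0 is terminal -1 (O); from 11 depth 12

PV length from [11]: 5 plies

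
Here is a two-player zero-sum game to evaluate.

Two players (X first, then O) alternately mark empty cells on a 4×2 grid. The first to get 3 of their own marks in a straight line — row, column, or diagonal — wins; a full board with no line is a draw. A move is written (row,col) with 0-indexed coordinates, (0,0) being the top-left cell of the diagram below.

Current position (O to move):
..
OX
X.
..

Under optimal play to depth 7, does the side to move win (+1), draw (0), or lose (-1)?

ply 1, O at ../OX/X./.. | (0,0)=-1→O./OX/X./..; (0,1)=+0→.O/OX/X./..*; (2,1)=+0→../OX/XO/..; (3,0)=-1→../OX/X./O.; (3,1)=+0→../OX/X./.O
ply 2, X at .O/OX/X./.. | (0,0)=+0→XO/OX/X./..*; (2,1)=+0→.O/OX/XX/..; (3,0)=+0→.O/OX/X./X.; (3,1)=+0→.O/OX/X./.X
ply 3, O at XO/OX/X./.. | (2,1)=+0→XO/OX/XO/..*; (3,0)=+0→XO/OX/X./O.; (3,1)=+0→XO/OX/X./.O
ply 4, X at XO/OX/XO/.. | (3,0)=+0→XO/OX/XO/X.*; (3,1)=+0→XO/OX/XO/.X
ply 5, O at XO/OX/XO/X. | (3,1)=+0→XO/OX/XO/XO*
ply 6: XO/OX/XO/XO is terminal +0 (X); from ../OX/X./.. depth 7

value(../OX/X./.., O) = 0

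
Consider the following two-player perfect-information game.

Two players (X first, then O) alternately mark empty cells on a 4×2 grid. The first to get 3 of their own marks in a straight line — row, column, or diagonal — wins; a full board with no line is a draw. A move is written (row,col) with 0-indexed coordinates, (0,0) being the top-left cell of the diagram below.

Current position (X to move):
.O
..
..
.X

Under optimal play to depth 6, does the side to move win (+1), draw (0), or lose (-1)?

p1 X@[.O/../../.X]: (0,0)[XO/../../.X]+0* (1,0)[.O/X./../.X]+0 (1,1)[.O/.X/../.X]+0 (2,0)[.O/../X./.X]+0 (2,1)[.O/../.X/.X]+0 (3,0)[.O/../../XX]+0
p2 O@[XO/../../.X]: (1,0)[XO/O./../.X]+0* (1,1)[XO/.O/../.X]+0 (2,0)[XO/../O./.X]+0 (2,1)[XO/../.O/.X]+0 (3,0)[XO/../../OX]+0
p3 X@[XO/O./../.X]: (1,1)[XO/OX/../.X]+0* (2,0)[XO/O./X./.X]+0 (2,1)[XO/O./.X/.X]+0 (3,0)[XO/O./../XX]+0
p4 O@[XO/OX/../.X]: (2,0)[XO/OX/O./.X]-1 (2,1)[XO/OX/.O/.X]+0* (3,0)[XO/OX/../OX]-1
p5 X@[XO/OX/.O/.X]: (2,0)[XO/OX/XO/.X]+0* (3,0)[XO/OX/.O/XX]+0
p6 O@[XO/OX/XO/.X]: (3,0)[XO/OX/XO/OX]+0*
p7 X@[XO/OX/XO/OX] terminal +0; root [.O/../../.X] d6

value(.O/../../.X, X) = 0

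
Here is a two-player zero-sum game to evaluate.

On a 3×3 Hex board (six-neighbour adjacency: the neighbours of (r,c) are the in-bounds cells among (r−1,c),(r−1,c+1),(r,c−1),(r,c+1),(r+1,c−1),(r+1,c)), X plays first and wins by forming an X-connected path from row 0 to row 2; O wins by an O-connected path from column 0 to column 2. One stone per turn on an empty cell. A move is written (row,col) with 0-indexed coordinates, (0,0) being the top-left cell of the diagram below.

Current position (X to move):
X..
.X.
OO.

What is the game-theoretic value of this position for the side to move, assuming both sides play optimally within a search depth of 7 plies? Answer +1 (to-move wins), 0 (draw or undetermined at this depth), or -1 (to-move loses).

value(X../.X./OO., X) = -1

ply 1, X at X../.X./OO. | (0,1)=-1→XX./.X./OO.*; (0,2)=-1→X.X/.X./OO.; (1,0)=-1→X../XX./OO.; (1,2)=-1→X../.XX/OO.; (2,2)=-1→X../.X./OOX
ply 2, O at XX./.X./OO. | (0,2)=+1→XXO/.X./OO.*; (1,0)=+1→XX./OX./OO.; (1,2)=+1→XX./.XO/OO.; (2,2)=+1→XX./.X./OOO
ply 3, X at XXO/.X./OO. | (1,0)=-1→XXO/XX./OO.*; (1,2)=-1→XXO/.XX/OO.; (2,2)=-1→XXO/.X./OOX
ply 4, O at XXO/XX./OO. | (1,2)=+1→XXO/XXO/OO.*; (2,2)=+1→XXO/XX./OOO
ply 5: XXO/XXO/OO. is terminal -1 (X); from X../.X./OO. depth 7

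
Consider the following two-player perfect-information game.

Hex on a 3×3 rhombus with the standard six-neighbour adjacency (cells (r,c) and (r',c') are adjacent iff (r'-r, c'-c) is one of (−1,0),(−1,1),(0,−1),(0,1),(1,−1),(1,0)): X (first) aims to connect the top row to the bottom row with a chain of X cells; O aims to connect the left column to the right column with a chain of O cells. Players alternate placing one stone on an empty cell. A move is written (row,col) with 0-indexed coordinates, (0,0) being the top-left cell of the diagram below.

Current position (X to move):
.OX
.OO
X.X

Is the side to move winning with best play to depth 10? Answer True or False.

[.OX/.OO/X.X] X move#1: (0,0):-1/XOX/.OO/X.X*, (1,0):-1/.OX/XOO/X.X, (2,1):-1/.OX/.OO/XXX
[XOX/.OO/X.X] O move#2: (1,0):+1/XOX/OOO/X.X*, (2,1):-1/XOX/.OO/XOX
[XOX/OOO/X.X] end (terminal -1, X#3); searched .OX/.OO/X.X to 10

X winning at [.OX/.OO/X.X]: False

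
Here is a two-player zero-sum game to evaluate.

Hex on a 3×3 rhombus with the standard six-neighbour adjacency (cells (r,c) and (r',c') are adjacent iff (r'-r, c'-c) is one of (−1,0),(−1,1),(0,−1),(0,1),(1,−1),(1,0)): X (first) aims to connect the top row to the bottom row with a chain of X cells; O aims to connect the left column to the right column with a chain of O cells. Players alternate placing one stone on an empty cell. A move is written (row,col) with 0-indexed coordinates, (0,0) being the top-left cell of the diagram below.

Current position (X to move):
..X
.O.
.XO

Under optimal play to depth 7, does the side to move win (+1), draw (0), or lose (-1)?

value(..X/.O./.XO, X) = +1

ply 1, X at ..X/.O./.XO | (0,0)=-1→X.X/.O./.XO; (0,1)=-1→.XX/.O./.XO; (1,0)=+1→..X/XO./.XO*; (1,2)=+1→..X/.OX/.XO; (2,0)=+1→..X/.O./XXO
ply 2, O at ..X/XO./.XO | (0,0)=-1→O.X/XO./.XO*; (0,1)=-1→.OX/XO./.XO; (1,2)=-1→..X/XOO/.XO; (2,0)=-1→..X/XO./OXO
ply 3, X at O.X/XO./.XO | (0,1)=+1→OXX/XO./.XO*; (1,2)=+1→O.X/XOX/.XO; (2,0)=+1→O.X/XO./XXO
ply 4, O at OXX/XO./.XO | (1,2)=-1→OXX/XOO/.XO*; (2,0)=-1→OXX/XO./OXO
ply 5, X at OXX/XOO/.XO | (2,0)=+1→OXX/XOO/XXO*
ply 6: OXX/XOO/XXO is terminal -1 (O); from ..X/.O./.XO depth 7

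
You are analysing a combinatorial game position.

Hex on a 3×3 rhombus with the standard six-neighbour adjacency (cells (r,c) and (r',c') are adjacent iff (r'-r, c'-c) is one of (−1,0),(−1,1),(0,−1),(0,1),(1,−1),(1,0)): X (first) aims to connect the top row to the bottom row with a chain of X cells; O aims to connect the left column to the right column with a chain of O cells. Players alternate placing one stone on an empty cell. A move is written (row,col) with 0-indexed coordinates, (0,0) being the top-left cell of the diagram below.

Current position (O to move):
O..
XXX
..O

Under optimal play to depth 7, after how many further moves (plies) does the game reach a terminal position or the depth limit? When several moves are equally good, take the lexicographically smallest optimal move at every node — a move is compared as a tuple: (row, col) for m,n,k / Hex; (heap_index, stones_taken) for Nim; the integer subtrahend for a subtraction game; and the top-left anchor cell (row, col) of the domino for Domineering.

p1 O@[O../XXX/..O]: (0,1)[OO./XXX/..O]-1* (0,2)[O.O/XXX/..O]-1 (2,0)[O../XXX/O.O]-1 (2,1)[O../XXX/.OO]-1
p2 X@[OO./XXX/..O]: (0,2)[OOX/XXX/..O]+1* (2,0)[OO./XXX/X.O]-1 (2,1)[OO./XXX/.XO]-1
p3 O@[OOX/XXX/..O]: (2,0)[OOX/XXX/O.O]-1* (2,1)[OOX/XXX/.OO]-1
p4 X@[OOX/XXX/O.O]: (2,1)[OOX/XXX/OXO]+1*
p5 O@[OOX/XXX/OXO] terminal -1; root [O../XXX/..O] d7

PV length from [O../XXX/..O]: 4 plies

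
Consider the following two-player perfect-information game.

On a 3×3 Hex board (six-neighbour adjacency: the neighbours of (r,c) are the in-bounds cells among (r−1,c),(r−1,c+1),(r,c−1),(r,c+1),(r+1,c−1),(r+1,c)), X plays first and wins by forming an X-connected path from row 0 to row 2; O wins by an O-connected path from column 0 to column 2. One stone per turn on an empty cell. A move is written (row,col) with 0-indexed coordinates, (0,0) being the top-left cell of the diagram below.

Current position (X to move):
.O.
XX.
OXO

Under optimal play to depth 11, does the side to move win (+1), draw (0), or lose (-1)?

ply 1, X at .O./XX./OXO | (0,0)=+1→XO./XX./OXO*; (0,2)=+1→.OX/XX./OXO; (1,2)=+1→.O./XXX/OXO
ply 2: XO./XX./OXO is terminal -1 (O); from .O./XX./OXO depth 11

value(.O./XX./OXO, X) = +1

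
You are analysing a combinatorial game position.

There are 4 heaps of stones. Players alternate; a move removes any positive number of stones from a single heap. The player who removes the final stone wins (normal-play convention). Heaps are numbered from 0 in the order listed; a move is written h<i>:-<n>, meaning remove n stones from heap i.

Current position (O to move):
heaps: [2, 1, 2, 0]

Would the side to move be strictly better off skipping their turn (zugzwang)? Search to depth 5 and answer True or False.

p1 O@[(2,1,2,0)]: h0:-1[(1,1,2,0)]-1 h0:-2[(0,1,2,0)]-1 h1:-1[(2,0,2,0)]+1* h2:-1[(2,1,1,0)]-1 h2:-2[(2,1,0,0)]-1
p2 X@[(2,0,2,0)]: h0:-1[(1,0,2,0)]-1* h0:-2[(0,0,2,0)]-1 h2:-1[(2,0,1,0)]-1 h2:-2[(2,0,0,0)]-1
p3 O@[(1,0,2,0)]: h0:-1[(0,0,2,0)]-1 h2:-1[(1,0,1,0)]+1* h2:-2[(1,0,0,0)]-1
p4 X@[(1,0,1,0)]: h0:-1[(0,0,1,0)]-1* h2:-1[(1,0,0,0)]-1
p5 O@[(0,0,1,0)]: h2:-1[(0,0,0,0)]+1*
p6 X@[(0,0,0,0)] terminal -1; root [(2,1,2,0)] d5
suppose O passes — search the same position with X to move:
pass> p1 X@[(2,1,2,0)]: h0:-1[(1,1,2,0)]-1 h0:-2[(0,1,2,0)]-1 h1:-1[(2,0,2,0)]+1* h2:-1[(2,1,1,0)]-1 h2:-2[(2,1,0,0)]-1
pass> p2 O@[(2,0,2,0)]: h0:-1[(1,0,2,0)]-1* h0:-2[(0,0,2,0)]-1 h2:-1[(2,0,1,0)]-1 h2:-2[(2,0,0,0)]-1
pass> p3 X@[(1,0,2,0)]: h0:-1[(0,0,2,0)]-1 h2:-1[(1,0,1,0)]+1* h2:-2[(1,0,0,0)]-1
pass> p4 O@[(1,0,1,0)]: h0:-1[(0,0,1,0)]-1* h2:-1[(1,0,0,0)]-1
pass> p5 X@[(0,0,1,0)]: h2:-1[(0,0,0,0)]+1*
pass> p6 O@[(0,0,0,0)] terminal -1; root [(2,1,2,0)] d5
for O: play +1, pass -1

zugzwang((2,1,2,0), O) = False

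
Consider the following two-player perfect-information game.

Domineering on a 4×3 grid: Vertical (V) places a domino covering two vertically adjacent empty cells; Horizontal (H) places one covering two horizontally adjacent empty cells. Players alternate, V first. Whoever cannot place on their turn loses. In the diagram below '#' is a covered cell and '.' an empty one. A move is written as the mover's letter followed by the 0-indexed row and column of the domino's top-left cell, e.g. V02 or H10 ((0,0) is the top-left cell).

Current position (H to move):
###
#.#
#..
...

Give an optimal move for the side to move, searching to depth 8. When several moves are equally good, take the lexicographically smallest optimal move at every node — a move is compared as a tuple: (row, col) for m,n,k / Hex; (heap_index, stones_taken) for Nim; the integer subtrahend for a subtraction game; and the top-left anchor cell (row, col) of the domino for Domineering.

ply 1, H at ###/#.#/#../... | H21=+1→###/#.#/###/...*; H30=-1→###/#.#/#../##.; H31=-1→###/#.#/#../.##
ply 2: ###/#.#/###/... is terminal -1 (V); from ###/#.#/#../... depth 8

H's best at [###/#.#/#../...]: H21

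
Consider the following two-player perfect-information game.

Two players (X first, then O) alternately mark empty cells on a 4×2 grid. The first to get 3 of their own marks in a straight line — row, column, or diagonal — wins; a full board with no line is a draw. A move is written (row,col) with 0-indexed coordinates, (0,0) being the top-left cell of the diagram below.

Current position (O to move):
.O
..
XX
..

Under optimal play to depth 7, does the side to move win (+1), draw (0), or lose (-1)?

value(.O/../XX/.., O) = 0

p1 O@[.O/../XX/..]: (0,0)[OO/../XX/..]+0* (1,0)[.O/O./XX/..]+0 (1,1)[.O/.O/XX/..]-1 (3,0)[.O/../XX/O.]+0 (3,1)[.O/../XX/.O]-1
p2 X@[OO/../XX/..]: (1,0)[OO/X./XX/..]+0* (1,1)[OO/.X/XX/..]+0 (3,0)[OO/../XX/X.]+0 (3,1)[OO/../XX/.X]+0
p3 O@[OO/X./XX/..]: (1,1)[OO/XO/XX/..]-1 (3,0)[OO/X./XX/O.]+0* (3,1)[OO/X./XX/.O]-1
p4 X@[OO/X./XX/O.]: (1,1)[OO/XX/XX/O.]+0* (3,1)[OO/X./XX/OX]+0
p5 O@[OO/XX/XX/O.]: (3,1)[OO/XX/XX/OO]+0*
p6 X@[OO/XX/XX/OO] terminal +0; root [.O/../XX/..] d7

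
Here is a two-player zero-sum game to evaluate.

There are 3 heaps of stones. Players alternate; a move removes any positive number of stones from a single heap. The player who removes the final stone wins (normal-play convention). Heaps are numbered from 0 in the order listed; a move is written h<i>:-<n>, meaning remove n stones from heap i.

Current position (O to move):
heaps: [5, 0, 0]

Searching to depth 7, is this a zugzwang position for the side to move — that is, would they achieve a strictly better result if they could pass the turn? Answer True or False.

zugzwang((5,0,0), O) = False

p1 O@[(5,0,0)]: h0:-1[(4,0,0)]-1 h0:-2[(3,0,0)]-1 h0:-3[(2,0,0)]-1 h0:-4[(1,0,0)]-1 h0:-5[(0,0,0)]+1*
p2 X@[(0,0,0)] terminal -1; root [(5,0,0)] d7
pass branch (X moves first from the same position):
  | p1 X@[(5,0,0)]: h0:-1[(4,0,0)]-1 h0:-2[(3,0,0)]-1 h0:-3[(2,0,0)]-1 h0:-4[(1,0,0)]-1 h0:-5[(0,0,0)]+1*
  | p2 O@[(0,0,0)] terminal -1; root [(5,0,0)] d7
O moving scores +1; O passing scores -1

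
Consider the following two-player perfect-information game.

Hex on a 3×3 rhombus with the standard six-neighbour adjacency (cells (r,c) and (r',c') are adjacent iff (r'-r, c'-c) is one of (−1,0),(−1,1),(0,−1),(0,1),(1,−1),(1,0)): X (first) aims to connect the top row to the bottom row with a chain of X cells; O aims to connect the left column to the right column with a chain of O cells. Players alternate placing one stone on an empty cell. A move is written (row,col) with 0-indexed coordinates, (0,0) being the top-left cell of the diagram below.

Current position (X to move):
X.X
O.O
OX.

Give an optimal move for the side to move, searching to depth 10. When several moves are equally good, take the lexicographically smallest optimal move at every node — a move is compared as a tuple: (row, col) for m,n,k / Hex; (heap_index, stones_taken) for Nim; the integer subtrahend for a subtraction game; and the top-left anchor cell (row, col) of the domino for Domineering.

[X.X/O.O/OX.] X move#1: (0,1):-1/XXX/O.O/OX., (1,1):+1/X.X/OXO/OX.*, (2,2):-1/X.X/O.O/OXX
[X.X/OXO/OX.] end (terminal -1, O#2); searched X.X/O.O/OX. to 10

X's best at [X.X/O.O/OX.]: (1,1)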